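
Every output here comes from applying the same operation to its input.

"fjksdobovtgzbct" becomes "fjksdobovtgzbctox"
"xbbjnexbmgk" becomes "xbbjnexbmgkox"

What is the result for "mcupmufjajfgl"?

Rule — append "ox".
So "mcupmufjajfgl" becomes "mcupmufjajfglox".

mcupmufjajfglox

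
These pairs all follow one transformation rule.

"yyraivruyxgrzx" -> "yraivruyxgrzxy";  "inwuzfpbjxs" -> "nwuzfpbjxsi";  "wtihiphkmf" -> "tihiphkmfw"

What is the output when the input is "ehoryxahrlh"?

horyxahrlhe

Looking at the pairs, the operation is to move the first character to the end.
On "ehoryxahrlh" that produces "horyxahrlhe".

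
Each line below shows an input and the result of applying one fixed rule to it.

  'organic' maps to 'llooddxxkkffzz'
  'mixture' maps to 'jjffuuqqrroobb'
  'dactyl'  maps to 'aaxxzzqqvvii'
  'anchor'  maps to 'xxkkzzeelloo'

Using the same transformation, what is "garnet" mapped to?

In each case the input is transformed by: shift every letter 3 places backward in the alphabet (wrapping around), then double every character.
"garnet" → "dxokbq" → "ddxxookkbbqq".

ddxxookkbbqq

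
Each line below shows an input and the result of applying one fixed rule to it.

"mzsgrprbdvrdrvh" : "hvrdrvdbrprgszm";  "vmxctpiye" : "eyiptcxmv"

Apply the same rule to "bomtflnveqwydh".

What's happening: reverse the string.
On "bomtflnveqwydh" that produces "hdywqevnlftmob".

hdywqevnlftmob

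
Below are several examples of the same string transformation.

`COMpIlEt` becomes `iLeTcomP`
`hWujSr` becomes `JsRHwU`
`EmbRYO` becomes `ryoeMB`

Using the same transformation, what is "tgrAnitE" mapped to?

NITeTGRa

Looking at the pairs, the operation is to flip the case of every letter, then swap the front and back halves of the string.
For "tgrAnitE", step one produces "TGRaNITe"; step two turns that into "NITeTGRa".
(Check on "hWujSr": → "HwUJsR" → "JsRHwU" ✓)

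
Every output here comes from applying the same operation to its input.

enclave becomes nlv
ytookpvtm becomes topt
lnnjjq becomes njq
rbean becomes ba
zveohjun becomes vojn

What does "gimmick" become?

The rule is to keep every other character starting from the second (positions 2nd, 4th, 6th, ...).
"gimmick" → "imc".

imc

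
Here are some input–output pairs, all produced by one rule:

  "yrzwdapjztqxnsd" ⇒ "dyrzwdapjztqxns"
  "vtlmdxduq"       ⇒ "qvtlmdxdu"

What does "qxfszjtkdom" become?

What's happening: move the last character to the front.
For "qxfszjtkdom" the result is "mqxfszjtkdo".

mqxfszjtkdo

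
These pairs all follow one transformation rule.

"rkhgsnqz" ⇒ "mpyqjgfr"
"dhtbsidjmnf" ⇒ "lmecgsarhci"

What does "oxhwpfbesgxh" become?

The transformation: move the last 3 characters to the front (rotate right by 3), then shift every letter 1 place backward in the alphabet (wrapping around).
For "oxhwpfbesgxh", step one produces "gxhoxhwpfbes"; step two turns that into "fwgnwgvoeadr".

fwgnwgvoeadr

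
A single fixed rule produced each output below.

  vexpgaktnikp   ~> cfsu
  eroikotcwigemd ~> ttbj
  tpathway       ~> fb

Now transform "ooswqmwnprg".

xru

What's happening: keep one character in every 3, starting at position 3 (positions 3rd, 6th, 9th, ...), then shift every letter 5 places forward in the alphabet (wrapping around).
On "ooswqmwnprg": the first step gives "smp", and the second then gives "xru".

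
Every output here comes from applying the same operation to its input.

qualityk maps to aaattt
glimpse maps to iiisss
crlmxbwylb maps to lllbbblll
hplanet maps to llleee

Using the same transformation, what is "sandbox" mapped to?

The pattern: keep one character in every 3, starting at position 3 (positions 3rd, 6th, 9th, ...), then repeat every character 3 times.
For "sandbox", step one produces "no"; step two turns that into "nnnooo".

nnnooo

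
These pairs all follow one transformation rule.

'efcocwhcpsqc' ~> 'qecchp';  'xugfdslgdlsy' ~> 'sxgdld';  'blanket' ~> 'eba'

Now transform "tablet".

The transformation: move the last 3 characters to the front (rotate right by 3), then keep every other character starting from the second (positions 2nd, 4th, 6th, ...).
"tablet" → "etb".
(Check on "xugfdslgdlsy": → "lsyxugfdslgd" → "sxgdld" ✓)

etb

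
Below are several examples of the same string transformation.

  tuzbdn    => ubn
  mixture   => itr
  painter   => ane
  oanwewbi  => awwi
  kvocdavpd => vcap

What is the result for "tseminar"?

The rule is to keep every other character starting from the second (positions 2nd, 4th, 6th, ...).
On "tseminar" that produces "smnr".

smnr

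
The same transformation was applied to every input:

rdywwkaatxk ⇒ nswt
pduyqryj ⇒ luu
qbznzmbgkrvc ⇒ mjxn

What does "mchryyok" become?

ink

Each output is the input with this applied: shift every letter 4 places backward in the alphabet (wrapping around), then keep one character in every 3, starting at position 1 (positions 1st, 4th, 7th, ...).
On "mchryyok": the first step gives "iydnuukg", and the second then gives "ink".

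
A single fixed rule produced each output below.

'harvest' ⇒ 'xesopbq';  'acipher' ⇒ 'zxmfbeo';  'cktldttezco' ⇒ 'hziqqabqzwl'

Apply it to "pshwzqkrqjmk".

pmtenwohgnhj

The transformation: shift every letter 3 places backward in the alphabet (wrapping around), then swap each adjacent pair of characters (1↔2, 3↔4, ...).
For "pshwzqkrqjmk", step one produces "mpetwnhongjh"; step two turns that into "pmtenwohgnhj".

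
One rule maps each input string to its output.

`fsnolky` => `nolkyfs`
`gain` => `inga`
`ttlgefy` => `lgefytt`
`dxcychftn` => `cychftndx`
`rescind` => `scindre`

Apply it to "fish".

Looking at the pairs, the operation is to move the first 2 characters to the end (rotate left by 2).
Applying that to "fish" gives "shfi".

shfi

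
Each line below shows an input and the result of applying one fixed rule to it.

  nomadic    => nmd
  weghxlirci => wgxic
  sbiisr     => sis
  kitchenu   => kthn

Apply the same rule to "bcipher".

bih

The pattern: move the last character to the front, then keep every other character starting from the second (positions 2nd, 4th, 6th, ...).
"bcipher" → "bih".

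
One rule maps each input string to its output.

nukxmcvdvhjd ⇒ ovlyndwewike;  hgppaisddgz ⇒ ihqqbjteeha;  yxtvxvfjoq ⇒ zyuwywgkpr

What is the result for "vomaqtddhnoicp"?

The rule is to shift every letter 1 place forward in the alphabet (wrapping around).
Doing the same to "vomaqtddhnoicp": "wpnbrueeiopjdq".

wpnbrueeiopjdq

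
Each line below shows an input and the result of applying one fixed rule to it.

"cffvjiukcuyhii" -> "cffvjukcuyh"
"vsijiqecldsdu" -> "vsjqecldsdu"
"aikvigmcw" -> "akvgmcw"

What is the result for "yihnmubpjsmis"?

Rule — remove every "i".
On "yihnmubpjsmis" that produces "yhnmubpjsms".

yhnmubpjsms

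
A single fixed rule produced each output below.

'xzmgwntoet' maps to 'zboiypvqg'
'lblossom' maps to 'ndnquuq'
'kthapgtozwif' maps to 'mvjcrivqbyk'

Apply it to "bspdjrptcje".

durfltrvel

In each case the input is transformed by: delete the last character, then shift every letter 2 places forward in the alphabet (wrapping around).
Starting from "bspdjrptcje": after the first operation, "bspdjrptcj"; after the second, "durfltrvel".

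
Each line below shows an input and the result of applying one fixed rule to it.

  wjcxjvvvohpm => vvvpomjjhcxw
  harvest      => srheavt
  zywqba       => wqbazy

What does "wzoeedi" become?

The pattern: sort the characters into reverse alphabetical order, then move the first 2 characters to the end (rotate left by 2).
For "wzoeedi", step one produces "zwoieed"; step two turns that into "oieedzw".

oieedzw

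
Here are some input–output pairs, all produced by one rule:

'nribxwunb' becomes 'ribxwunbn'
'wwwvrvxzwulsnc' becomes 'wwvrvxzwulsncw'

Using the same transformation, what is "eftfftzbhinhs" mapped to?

ftfftzbhinhse

Each output is the input with this applied: move the first character to the end.
Doing the same to "eftfftzbhinhs": "ftfftzbhinhse".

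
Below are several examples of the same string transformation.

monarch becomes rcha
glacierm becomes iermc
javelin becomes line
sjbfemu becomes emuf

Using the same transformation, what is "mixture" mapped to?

uret

The pattern: delete the first 3 characters, then move the first character to the end.
Starting from "mixture": after the first operation, "ture"; after the second, "uret".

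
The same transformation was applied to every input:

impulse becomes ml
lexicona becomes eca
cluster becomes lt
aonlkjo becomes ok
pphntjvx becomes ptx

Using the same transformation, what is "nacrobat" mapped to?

The transformation: keep one character in every 3, starting at position 2 (positions 2nd, 5th, 8th, ...).
Doing the same to "nacrobat": "aot".

aot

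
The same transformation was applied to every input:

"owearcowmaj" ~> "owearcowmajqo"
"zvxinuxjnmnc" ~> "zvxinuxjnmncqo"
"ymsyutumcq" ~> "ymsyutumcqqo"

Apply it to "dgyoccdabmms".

Looking at the pairs, the operation is to append "qo".
Applying that to "dgyoccdabmms" gives "dgyoccdabmmsqo".

dgyoccdabmmsqo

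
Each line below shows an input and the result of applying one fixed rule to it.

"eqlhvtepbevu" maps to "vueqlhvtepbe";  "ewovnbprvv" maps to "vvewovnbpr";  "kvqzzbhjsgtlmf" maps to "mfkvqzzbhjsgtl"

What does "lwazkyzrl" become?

rllwazkyz

The rule is to move the last 2 characters to the front (rotate right by 2).
For "lwazkyzrl" the result is "rllwazkyz".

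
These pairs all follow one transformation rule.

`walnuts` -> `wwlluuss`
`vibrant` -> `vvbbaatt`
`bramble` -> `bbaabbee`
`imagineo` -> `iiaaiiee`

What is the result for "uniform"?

uuiioomm

Looking at the pairs, the operation is to keep every other character starting from the first (positions 1st, 3rd, 5th, ...), then double every character.
Applying both steps to "uniform": "uiom", then "uuiioomm".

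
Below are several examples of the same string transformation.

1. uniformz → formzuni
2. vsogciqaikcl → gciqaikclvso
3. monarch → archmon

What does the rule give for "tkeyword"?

The rule is to move the first 3 characters to the end (rotate left by 3).
Applying that to "tkeyword" gives "ywordtke".

ywordtke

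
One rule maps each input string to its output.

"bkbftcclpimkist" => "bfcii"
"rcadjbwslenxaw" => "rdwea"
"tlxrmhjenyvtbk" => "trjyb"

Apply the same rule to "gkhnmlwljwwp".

gnww

The rule is to keep one character in every 3, starting at position 1 (positions 1st, 4th, 7th, ...).
On "gkhnmlwljwwp" that produces "gnww".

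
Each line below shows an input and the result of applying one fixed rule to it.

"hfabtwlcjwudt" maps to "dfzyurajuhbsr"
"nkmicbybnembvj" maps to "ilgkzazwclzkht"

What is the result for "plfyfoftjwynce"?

jnwdmdrduhlwca

Each output is the input with this applied: shift every letter 2 places backward in the alphabet (wrapping around), then swap each adjacent pair of characters (1↔2, 3↔4, ...).
For "plfyfoftjwynce", step one produces "njdwdmdrhuwlac"; step two turns that into "jnwdmdrduhlwca".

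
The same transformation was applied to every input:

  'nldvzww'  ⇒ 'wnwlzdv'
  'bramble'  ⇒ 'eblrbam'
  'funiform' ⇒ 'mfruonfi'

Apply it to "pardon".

Rule — reverse the string, then take characters alternately from the front and the back (1st, last, 2nd, 2nd-last, ...).
Applying both steps to "pardon": "nodrap", then "npoadr".

npoadr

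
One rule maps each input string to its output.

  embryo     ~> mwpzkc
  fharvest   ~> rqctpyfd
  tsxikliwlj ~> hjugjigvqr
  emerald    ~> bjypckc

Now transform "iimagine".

The rule is to shift every letter 2 places backward in the alphabet (wrapping around), then reverse the string.
On "iimagine": the first step gives "ggkyeglc", and the second then gives "clgeykgg".

clgeykgg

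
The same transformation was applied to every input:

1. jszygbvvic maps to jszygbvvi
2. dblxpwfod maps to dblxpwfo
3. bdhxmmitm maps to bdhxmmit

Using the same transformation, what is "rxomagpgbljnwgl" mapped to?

rxomagpgbljnwg

In each case the input is transformed by: delete the last character.
"rxomagpgbljnwgl" → "rxomagpgbljnwg".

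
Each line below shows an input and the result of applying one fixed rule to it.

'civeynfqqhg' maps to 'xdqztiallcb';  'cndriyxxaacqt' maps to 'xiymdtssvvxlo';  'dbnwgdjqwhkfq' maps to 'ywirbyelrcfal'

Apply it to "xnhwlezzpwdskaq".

sicrgzuukrynfvl

What's happening: shift every letter 5 places backward in the alphabet (wrapping around).
Doing the same to "xnhwlezzpwdskaq": "sicrgzuukrynfvl".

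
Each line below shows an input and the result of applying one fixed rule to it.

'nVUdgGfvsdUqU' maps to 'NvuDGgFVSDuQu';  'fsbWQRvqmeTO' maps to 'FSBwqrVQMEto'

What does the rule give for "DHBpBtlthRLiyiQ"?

dhbPbTLTHrlIYIq

The pattern: flip the case of every letter.
So "DHBpBtlthRLiyiQ" becomes "dhbPbTLTHrlIYIq".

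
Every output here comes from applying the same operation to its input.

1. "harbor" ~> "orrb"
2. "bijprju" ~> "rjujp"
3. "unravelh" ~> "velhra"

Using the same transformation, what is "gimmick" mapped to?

ickmm

What's happening: delete the first 2 characters, then move the first 2 characters to the end (rotate left by 2).
"gimmick" → "mmick" → "ickmm".
(Check on "harbor": → "rbor" → "orrb" ✓)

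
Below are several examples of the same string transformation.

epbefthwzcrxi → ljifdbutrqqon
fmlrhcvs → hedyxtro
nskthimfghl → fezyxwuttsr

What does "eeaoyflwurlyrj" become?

Looking at the pairs, the operation is to sort the characters into reverse alphabetical order, then shift every letter 12 places forward in the alphabet (wrapping around).
Applying that to "eeaoyflwurlyrj" gives "kkigddaxxvrqqm".

kkigddaxxvrqqm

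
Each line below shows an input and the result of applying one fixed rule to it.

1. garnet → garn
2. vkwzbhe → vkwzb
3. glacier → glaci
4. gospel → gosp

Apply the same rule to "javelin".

Looking at the pairs, the operation is to delete the last 2 characters.
So "javelin" becomes "javel".

javel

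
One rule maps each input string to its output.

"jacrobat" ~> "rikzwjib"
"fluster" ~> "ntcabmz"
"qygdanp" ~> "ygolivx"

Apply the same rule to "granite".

ozivqbm

The rule is to shift every letter 8 places forward in the alphabet (wrapping around).
On "granite" that produces "ozivqbm".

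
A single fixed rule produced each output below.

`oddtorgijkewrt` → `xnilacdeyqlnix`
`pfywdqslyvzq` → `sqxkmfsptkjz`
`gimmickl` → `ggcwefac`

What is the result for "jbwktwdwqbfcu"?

qenqxqkvzwodv

The transformation: move the first 2 characters to the end (rotate left by 2), then shift every letter 6 places backward in the alphabet (wrapping around).
"jbwktwdwqbfcu" → "wktwdwqbfcujb" → "qenqxqkvzwodv".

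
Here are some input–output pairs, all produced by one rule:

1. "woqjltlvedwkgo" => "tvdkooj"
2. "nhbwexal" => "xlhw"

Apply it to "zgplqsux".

The pattern: keep every other character starting from the second (positions 2nd, 4th, 6th, ...), then move the first 2 characters to the end (rotate left by 2).
Applying both steps to "zgplqsux": "glsx", then "sxgl".

sxgl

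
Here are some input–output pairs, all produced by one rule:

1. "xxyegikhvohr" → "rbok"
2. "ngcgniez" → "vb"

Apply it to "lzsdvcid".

Looking at the pairs, the operation is to shift every letter 7 places backward in the alphabet (wrapping around), then keep one character in every 3, starting at position 3 (positions 3rd, 6th, 9th, ...).
For "lzsdvcid", step one produces "eslwovbw"; step two turns that into "lv".

lv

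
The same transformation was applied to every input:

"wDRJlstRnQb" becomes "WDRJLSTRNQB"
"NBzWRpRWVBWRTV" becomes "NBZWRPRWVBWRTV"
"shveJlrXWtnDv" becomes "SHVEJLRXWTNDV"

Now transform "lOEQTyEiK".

The pattern: convert every letter to uppercase.
Applying that to "lOEQTyEiK" gives "LOEQTYEIK".

LOEQTYEIK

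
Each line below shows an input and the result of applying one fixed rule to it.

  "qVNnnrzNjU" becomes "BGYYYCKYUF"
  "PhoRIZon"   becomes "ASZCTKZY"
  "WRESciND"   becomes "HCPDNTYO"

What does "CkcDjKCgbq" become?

NVNOUVNRMB

The transformation: shift every letter 11 places forward in the alphabet (wrapping around), then convert every letter to uppercase.
"CkcDjKCgbq" → "NvnOuVNrmb" → "NVNOUVNRMB".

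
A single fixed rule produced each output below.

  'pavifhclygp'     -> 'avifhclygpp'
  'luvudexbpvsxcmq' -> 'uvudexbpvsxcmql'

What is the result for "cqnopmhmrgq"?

The transformation: move the first character to the end.
On "cqnopmhmrgq" that produces "qnopmhmrgqc".

qnopmhmrgqc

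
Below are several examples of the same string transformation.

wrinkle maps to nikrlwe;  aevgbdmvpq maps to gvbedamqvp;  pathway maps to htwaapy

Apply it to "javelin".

evlaijn

Each output is the input with this applied: move the first 3 characters to the end (rotate left by 3), then take characters alternately from the front and the back (1st, last, 2nd, 2nd-last, ...).
On "javelin": the first step gives "elinjav", and the second then gives "evlaijn".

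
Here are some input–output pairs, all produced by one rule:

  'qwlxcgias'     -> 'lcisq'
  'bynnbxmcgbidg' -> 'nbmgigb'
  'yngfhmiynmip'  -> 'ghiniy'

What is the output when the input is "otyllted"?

The rule is to keep every other character starting from the first (positions 1st, 3rd, 5th, ...), then move the first character to the end.
Working it through for "otyllted": intermediate "oyle", final "yleo".
(Check on "yngfhmiynmip": → "yghini" → "ghiniy" ✓)

yleo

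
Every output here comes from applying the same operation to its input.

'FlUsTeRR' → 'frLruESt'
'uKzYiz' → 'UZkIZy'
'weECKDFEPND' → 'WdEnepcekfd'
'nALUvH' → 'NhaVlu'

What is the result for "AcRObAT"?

atCarBo

Each output is the input with this applied: take characters alternately from the front and the back (1st, last, 2nd, 2nd-last, ...), then flip the case of every letter.
Starting from "AcRObAT": after the first operation, "ATcARbO"; after the second, "atCarBo".
(Check on "uKzYiz": → "uzKizY" → "UZkIZy" ✓)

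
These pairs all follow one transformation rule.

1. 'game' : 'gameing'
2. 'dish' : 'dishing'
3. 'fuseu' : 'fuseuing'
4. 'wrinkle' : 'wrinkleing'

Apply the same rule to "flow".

What's happening: append "ing".
Doing the same to "flow": "flowing".

flowing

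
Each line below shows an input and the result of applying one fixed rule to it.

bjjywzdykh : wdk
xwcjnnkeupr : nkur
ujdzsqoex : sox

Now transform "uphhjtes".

je

The rule is to delete the first 3 characters, then keep every other character starting from the second (positions 2nd, 4th, 6th, ...).
Applying that to "uphhjtes" gives "je".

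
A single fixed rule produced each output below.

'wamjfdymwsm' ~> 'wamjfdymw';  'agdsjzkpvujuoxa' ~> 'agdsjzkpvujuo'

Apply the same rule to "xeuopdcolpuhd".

Each output is the input with this applied: delete the last 2 characters.
So "xeuopdcolpuhd" becomes "xeuopdcolpu".

xeuopdcolpu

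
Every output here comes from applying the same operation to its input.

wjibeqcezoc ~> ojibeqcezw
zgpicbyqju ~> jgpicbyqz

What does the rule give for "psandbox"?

Each output is the input with this applied: delete the last character, then swap the first and last characters.
On "psandbox": the first step gives "psandbo", and the second then gives "osandbp".

osandbp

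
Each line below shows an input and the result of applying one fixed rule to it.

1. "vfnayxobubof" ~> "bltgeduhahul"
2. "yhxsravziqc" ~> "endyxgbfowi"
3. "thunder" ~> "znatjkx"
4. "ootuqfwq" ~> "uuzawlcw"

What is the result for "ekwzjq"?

kqcfpw

The rule is to shift every letter 6 places forward in the alphabet (wrapping around).
For "ekwzjq" the result is "kqcfpw".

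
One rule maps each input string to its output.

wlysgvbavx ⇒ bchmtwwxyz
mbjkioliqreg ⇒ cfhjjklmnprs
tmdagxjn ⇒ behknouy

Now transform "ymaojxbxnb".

bccknopyyz

Rule — sort the characters into alphabetical order, then shift every letter 1 place forward in the alphabet (wrapping around).
Applying that to "ymaojxbxnb" gives "bccknopyyz".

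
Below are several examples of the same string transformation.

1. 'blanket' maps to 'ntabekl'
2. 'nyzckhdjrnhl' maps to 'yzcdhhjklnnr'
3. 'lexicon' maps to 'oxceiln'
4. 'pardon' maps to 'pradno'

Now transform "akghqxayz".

The transformation: sort the characters into alphabetical order, then move the last 2 characters to the front (rotate right by 2).
On "akghqxayz": the first step gives "aaghkqxyz", and the second then gives "yzaaghkqx".

yzaaghkqx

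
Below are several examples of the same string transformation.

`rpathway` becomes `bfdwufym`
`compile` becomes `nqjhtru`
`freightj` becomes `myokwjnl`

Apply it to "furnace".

fhjkzws

In each case the input is transformed by: shift every letter 5 places forward in the alphabet (wrapping around), then move the last 3 characters to the front (rotate right by 3).
"furnace" → "kzwsfhj" → "fhjkzws".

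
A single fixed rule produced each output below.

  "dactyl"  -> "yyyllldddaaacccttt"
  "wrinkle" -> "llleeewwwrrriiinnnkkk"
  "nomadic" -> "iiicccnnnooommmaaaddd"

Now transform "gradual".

Looking at the pairs, the operation is to move the last 2 characters to the front (rotate right by 2), then repeat every character 3 times.
On "gradual": the first step gives "algradu", and the second then gives "aaalllgggrrraaaddduuu".

aaalllgggrrraaaddduuu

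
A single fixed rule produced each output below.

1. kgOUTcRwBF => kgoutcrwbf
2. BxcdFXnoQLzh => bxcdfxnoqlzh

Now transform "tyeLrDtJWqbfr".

tyelrdtjwqbfr

The rule is to convert every letter to lowercase.
So "tyeLrDtJWqbfr" becomes "tyelrdtjwqbfr".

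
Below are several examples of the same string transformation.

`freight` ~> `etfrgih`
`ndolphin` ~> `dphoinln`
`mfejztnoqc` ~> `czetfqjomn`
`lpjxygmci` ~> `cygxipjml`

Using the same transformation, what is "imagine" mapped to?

Each output is the input with this applied: sort the characters into alphabetical order, then take characters alternately from the front and the back (1st, last, 2nd, 2nd-last, ...).
"imagine" → "aegiimn" → "anemgii".
(Check on "freight": → "efghirt" → "etfrgih" ✓)

anemgii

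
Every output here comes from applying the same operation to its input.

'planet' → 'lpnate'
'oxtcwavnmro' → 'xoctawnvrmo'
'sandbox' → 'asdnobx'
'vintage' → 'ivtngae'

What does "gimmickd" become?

The pattern: swap each adjacent pair of characters (1↔2, 3↔4, ...).
Doing the same to "gimmickd": "igmmcidk".

igmmcidk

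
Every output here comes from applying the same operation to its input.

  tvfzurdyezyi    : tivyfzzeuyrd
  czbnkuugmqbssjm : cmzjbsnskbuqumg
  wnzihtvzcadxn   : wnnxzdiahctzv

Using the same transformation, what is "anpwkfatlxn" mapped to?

annxplwtkaf

The transformation: take characters alternately from the front and the back (1st, last, 2nd, 2nd-last, ...).
Applying that to "anpwkfatlxn" gives "annxplwtkaf".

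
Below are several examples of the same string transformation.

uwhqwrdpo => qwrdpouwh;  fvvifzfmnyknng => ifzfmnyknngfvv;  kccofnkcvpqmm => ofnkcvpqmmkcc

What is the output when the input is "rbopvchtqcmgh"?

Each output is the input with this applied: move the first 3 characters to the end (rotate left by 3).
Applying that to "rbopvchtqcmgh" gives "pvchtqcmghrbo".

pvchtqcmghrbo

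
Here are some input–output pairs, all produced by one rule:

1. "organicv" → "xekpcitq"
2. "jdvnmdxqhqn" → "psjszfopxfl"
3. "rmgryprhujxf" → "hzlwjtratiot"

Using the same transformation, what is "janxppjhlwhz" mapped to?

bjynjlrrzpcl

What's happening: reverse the string, then shift every letter 2 places forward in the alphabet (wrapping around).
Applying both steps to "janxppjhlwhz": "zhwlhjppxnaj", then "bjynjlrrzpcl".
(Check on "organicv": → "vcinagro" → "xekpcitq" ✓)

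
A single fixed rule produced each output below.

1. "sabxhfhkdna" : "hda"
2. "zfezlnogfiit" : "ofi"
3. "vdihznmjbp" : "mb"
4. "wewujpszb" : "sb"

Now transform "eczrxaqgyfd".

qyd

What's happening: keep every other character starting from the first (positions 1st, 3rd, 5th, ...), then delete the first 3 characters.
On "eczrxaqgyfd": the first step gives "ezxqyd", and the second then gives "qyd".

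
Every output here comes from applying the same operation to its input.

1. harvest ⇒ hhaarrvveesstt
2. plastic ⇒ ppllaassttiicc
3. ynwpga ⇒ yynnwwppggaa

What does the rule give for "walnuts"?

wwaallnnuuttss

Each output is the input with this applied: double every character.
So "walnuts" becomes "wwaallnnuuttss".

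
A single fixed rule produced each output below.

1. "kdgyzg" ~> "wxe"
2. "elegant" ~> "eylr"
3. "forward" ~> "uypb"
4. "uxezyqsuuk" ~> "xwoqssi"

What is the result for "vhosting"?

Looking at the pairs, the operation is to shift every letter 2 places backward in the alphabet (wrapping around), then delete the first 3 characters.
Applying both steps to "vhosting": "tfmqrgle", then "qrgle".

qrgle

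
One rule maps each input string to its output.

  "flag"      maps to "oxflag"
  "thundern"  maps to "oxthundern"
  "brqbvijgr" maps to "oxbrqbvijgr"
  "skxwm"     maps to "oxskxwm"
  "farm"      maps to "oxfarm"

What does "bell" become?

The pattern: prepend "ox".
"bell" → "oxbell".

oxbell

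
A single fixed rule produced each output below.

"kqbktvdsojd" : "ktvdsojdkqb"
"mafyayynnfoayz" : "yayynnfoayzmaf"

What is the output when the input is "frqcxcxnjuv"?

cxcxnjuvfrq

The transformation: move the first 3 characters to the end (rotate left by 3).
So "frqcxcxnjuv" becomes "cxcxnjuvfrq".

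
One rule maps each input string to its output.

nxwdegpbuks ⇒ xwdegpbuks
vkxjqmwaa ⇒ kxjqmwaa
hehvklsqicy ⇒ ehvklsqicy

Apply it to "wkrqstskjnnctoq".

krqstskjnnctoq

The pattern: delete the first character.
"wkrqstskjnnctoq" → "krqstskjnnctoq".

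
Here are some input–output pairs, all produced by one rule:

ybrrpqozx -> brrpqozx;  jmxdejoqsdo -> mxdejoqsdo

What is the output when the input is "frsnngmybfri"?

rsnngmybfri

Looking at the pairs, the operation is to delete the first character.
On "frsnngmybfri" that produces "rsnngmybfri".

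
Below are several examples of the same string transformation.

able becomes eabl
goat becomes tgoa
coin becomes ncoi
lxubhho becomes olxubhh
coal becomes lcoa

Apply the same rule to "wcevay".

What's happening: move the last character to the front.
Applying that to "wcevay" gives "ywceva".

ywceva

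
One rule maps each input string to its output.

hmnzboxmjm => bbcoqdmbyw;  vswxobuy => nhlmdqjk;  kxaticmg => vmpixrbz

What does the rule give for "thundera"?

pwjcstgi

Looking at the pairs, the operation is to shift every letter 11 places backward in the alphabet (wrapping around), then swap the first and last characters.
Working it through for "thundera": intermediate "iwjcstgp", final "pwjcstgi".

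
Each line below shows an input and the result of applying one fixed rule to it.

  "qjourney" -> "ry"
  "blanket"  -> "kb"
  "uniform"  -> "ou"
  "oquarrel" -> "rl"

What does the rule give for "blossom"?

sb

Rule — move the first 2 characters to the end (rotate left by 2), then keep one character in every 3, starting at position 3 (positions 3rd, 6th, 9th, ...).
For "blossom", step one produces "ossombl"; step two turns that into "sb".
(Check on "qjourney": → "ourneyqj" → "ry" ✓)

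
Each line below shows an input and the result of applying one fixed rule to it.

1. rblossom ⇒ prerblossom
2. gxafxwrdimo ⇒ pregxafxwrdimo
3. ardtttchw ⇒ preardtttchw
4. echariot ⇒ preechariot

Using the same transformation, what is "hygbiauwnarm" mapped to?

The rule is to prepend "pre".
"hygbiauwnarm" → "prehygbiauwnarm".

prehygbiauwnarm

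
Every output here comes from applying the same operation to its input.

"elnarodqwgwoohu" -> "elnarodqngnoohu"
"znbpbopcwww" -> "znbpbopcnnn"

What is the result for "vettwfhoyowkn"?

vettnfhoyonkn

Looking at the pairs, the operation is to replace every "w" with "n".
Applying that to "vettwfhoyowkn" gives "vettnfhoyonkn".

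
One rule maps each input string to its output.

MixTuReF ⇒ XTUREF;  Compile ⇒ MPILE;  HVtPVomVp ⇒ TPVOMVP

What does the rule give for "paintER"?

INTER

Looking at the pairs, the operation is to delete the first 2 characters, then convert every letter to uppercase.
On "paintER": the first step gives "intER", and the second then gives "INTER".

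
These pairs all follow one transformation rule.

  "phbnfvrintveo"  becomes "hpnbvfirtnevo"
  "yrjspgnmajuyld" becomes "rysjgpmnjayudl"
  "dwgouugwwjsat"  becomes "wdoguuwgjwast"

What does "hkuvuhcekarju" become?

The pattern: swap each adjacent pair of characters (1↔2, 3↔4, ...).
Applying that to "hkuvuhcekarju" gives "khvuhuecakjru".

khvuhuecakjru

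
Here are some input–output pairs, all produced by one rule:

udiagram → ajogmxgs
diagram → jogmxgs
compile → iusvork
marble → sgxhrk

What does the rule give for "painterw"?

What's happening: shift every letter 6 places forward in the alphabet (wrapping around).
"painterw" → "vgotzkxc".

vgotzkxc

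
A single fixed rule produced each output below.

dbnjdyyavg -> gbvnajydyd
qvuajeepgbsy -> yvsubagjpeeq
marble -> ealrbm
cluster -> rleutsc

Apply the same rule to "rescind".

densicr

What's happening: take characters alternately from the front and the back (1st, last, 2nd, 2nd-last, ...), then move the first character to the end.
"rescind" → "rdensic" → "densicr".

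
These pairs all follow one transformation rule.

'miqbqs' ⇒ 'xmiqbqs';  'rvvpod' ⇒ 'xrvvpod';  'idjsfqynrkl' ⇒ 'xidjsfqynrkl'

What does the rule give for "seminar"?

The transformation: prepend "x".
Applying that to "seminar" gives "xseminar".

xseminar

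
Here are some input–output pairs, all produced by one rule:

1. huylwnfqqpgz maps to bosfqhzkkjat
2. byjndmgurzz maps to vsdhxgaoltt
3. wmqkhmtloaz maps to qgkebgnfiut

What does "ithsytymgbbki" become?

cnbmsnsgavvec

Rule — shift every letter 6 places backward in the alphabet (wrapping around).
Doing the same to "ithsytymgbbki": "cnbmsnsgavvec".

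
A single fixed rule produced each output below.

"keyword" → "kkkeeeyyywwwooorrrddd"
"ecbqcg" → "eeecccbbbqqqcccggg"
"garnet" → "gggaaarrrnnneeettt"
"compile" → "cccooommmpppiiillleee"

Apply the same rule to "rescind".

Looking at the pairs, the operation is to repeat every character 3 times.
For "rescind" the result is "rrreeesssccciiinnnddd".

rrreeesssccciiinnnddd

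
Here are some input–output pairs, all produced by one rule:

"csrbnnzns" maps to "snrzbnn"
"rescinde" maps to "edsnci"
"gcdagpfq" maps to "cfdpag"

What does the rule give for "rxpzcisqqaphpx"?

xpphzpcaiqsq

Each output is the input with this applied: take characters alternately from the front and the back (1st, last, 2nd, 2nd-last, ...), then delete the first 2 characters.
Applying both steps to "rxpzcisqqaphpx": "rxxpphzpcaiqsq", then "xpphzpcaiqsq".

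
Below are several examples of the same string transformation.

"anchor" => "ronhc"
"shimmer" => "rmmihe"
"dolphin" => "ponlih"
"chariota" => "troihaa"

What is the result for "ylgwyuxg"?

yxwulgg

Rule — delete the first character, then sort the characters into reverse alphabetical order.
"ylgwyuxg" → "lgwyuxg" → "yxwulgg".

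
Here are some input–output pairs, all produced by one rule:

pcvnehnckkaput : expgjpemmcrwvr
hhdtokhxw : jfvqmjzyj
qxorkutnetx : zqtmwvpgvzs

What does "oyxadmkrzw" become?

azcfomtbyq

The pattern: move the first character to the end, then shift every letter 2 places forward in the alphabet (wrapping around).
"oyxadmkrzw" → "yxadmkrzwo" → "azcfomtbyq".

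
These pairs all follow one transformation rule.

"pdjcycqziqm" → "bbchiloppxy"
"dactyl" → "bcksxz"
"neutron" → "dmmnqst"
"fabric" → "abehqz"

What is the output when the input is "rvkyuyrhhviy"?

gghjqqtuuxxx

In each case the input is transformed by: shift every letter 1 place backward in the alphabet (wrapping around), then sort the characters into alphabetical order.
For "rvkyuyrhhviy", step one produces "qujxtxqgguhx"; step two turns that into "gghjqqtuuxxx".
(Check on "pdjcycqziqm": → "ocibxbpyhpl" → "bbchiloppxy" ✓)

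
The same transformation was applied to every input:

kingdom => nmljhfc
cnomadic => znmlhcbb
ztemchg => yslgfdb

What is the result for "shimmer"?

rqllhgd

Looking at the pairs, the operation is to shift every letter 1 place backward in the alphabet (wrapping around), then sort the characters into reverse alphabetical order.
For "shimmer", step one produces "rghlldq"; step two turns that into "rqllhgd".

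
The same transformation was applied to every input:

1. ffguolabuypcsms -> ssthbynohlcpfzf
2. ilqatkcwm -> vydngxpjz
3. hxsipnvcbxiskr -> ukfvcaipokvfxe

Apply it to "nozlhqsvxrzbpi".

Rule — shift every letter 13 places forward in the alphabet (wrapping around) — i.e. ROT13.
Doing the same to "nozlhqsvxrzbpi": "abmyudfikemocv".

abmyudfikemocv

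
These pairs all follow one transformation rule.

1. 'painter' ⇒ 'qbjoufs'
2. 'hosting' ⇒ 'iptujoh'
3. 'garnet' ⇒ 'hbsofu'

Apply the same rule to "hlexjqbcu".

Each output is the input with this applied: shift every letter 1 place forward in the alphabet (wrapping around).
Doing the same to "hlexjqbcu": "imfykrcdv".

imfykrcdv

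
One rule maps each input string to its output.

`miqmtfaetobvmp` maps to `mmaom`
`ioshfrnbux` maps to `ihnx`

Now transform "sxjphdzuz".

spz

Looking at the pairs, the operation is to keep one character in every 3, starting at position 1 (positions 1st, 4th, 7th, ...).
Doing the same to "sxjphdzuz": "spz".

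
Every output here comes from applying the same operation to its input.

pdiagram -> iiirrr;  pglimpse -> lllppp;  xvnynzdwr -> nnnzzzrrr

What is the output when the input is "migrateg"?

Looking at the pairs, the operation is to keep one character in every 3, starting at position 3 (positions 3rd, 6th, 9th, ...), then repeat every character 3 times.
For "migrateg", step one produces "gt"; step two turns that into "gggttt".
(Check on "xvnynzdwr": → "nzr" → "nnnzzzrrr" ✓)

gggttt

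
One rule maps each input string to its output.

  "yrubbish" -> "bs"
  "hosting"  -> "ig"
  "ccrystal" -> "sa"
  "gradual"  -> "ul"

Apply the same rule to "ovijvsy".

vy

What's happening: keep every other character starting from the first (positions 1st, 3rd, 5th, ...), then delete the first 2 characters.
"ovijvsy" → "oivy" → "vy".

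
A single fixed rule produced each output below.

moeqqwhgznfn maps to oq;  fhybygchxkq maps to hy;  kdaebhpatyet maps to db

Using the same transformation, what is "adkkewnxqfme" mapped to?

Looking at the pairs, the operation is to keep one character in every 3, starting at position 2 (positions 2nd, 5th, 8th, ...), then delete the last 2 characters.
"adkkewnxqfme" → "dexm" → "de".
(Check on "kdaebhpatyet": → "dbae" → "db" ✓)

de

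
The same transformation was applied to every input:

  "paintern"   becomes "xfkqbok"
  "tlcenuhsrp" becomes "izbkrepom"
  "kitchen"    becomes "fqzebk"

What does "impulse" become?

The transformation: delete the first character, then shift every letter 3 places backward in the alphabet (wrapping around).
Applying both steps to "impulse": "mpulse", then "jmripb".
(Check on "tlcenuhsrp": → "lcenuhsrp" → "izbkrepom" ✓)

jmripb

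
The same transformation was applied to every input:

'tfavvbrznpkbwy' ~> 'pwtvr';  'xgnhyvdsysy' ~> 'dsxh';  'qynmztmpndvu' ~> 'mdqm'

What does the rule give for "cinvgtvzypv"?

vpcv

Rule — keep one character in every 3, starting at position 1 (positions 1st, 4th, 7th, ...), then move the last 2 characters to the front (rotate right by 2).
For "cinvgtvzypv", step one produces "cvvp"; step two turns that into "vpcv".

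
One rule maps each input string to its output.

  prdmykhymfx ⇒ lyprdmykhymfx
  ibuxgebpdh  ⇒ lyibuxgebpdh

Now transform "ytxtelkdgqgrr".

lyytxtelkdgqgrr

In each case the input is transformed by: prepend "ly".
So "ytxtelkdgqgrr" becomes "lyytxtelkdgqgrr".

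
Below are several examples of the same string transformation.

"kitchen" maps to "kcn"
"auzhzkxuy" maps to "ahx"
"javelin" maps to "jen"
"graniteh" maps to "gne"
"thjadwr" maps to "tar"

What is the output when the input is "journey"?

What's happening: keep one character in every 3, starting at position 1 (positions 1st, 4th, 7th, ...).
Doing the same to "journey": "jry".

jry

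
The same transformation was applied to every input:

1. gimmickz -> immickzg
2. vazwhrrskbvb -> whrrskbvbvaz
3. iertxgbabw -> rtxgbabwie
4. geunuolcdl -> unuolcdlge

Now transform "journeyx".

ourneyxj

Each output is the input with this applied: move the last 3 characters to the front (rotate right by 3), then swap the front and back halves of the string.
Working it through for "journeyx": intermediate "eyxjourn", final "ourneyxj".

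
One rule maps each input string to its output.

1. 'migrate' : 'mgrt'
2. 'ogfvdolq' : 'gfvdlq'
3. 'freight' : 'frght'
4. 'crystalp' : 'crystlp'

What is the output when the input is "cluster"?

Rule — remove every vowel.
So "cluster" becomes "clstr".

clstr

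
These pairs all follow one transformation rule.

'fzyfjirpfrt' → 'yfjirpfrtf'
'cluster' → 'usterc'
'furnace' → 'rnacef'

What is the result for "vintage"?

ntagev

What's happening: move the first character to the end, then delete the first character.
Doing the same to "vintage": "ntagev".
(Check on "furnace": → "urnacef" → "rnacef" ✓)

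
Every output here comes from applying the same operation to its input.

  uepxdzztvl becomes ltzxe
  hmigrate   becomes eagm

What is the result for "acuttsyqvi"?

Each output is the input with this applied: reverse the string, then keep every other character starting from the first (positions 1st, 3rd, 5th, ...).
For "acuttsyqvi" the result is "iqstc".

iqstc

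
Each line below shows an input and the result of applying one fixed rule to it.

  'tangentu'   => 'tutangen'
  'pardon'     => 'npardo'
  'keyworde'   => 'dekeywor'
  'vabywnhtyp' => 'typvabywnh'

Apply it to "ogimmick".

In each case the input is transformed by: move the first 2 characters to the end (rotate left by 2), then swap the front and back halves of the string.
Applying both steps to "ogimmick": "immickog", then "ckogimmi".

ckogimmi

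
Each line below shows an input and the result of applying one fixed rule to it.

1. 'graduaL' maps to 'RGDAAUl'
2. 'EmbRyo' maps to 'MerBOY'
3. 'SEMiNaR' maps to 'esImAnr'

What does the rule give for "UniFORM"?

NufIrom

The rule is to flip the case of every letter, then swap each adjacent pair of characters (1↔2, 3↔4, ...).
For "UniFORM", step one produces "uNIform"; step two turns that into "NufIrom".
(Check on "SEMiNaR": → "semInAr" → "esImAnr" ✓)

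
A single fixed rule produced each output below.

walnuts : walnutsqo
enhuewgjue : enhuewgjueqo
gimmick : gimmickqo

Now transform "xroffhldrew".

xroffhldrewqo

What's happening: append "qo".
"xroffhldrew" → "xroffhldrewqo".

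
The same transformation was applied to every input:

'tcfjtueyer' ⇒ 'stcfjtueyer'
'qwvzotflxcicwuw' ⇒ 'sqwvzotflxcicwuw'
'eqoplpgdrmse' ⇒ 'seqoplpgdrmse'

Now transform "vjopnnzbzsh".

The rule is to prepend "s".
For "vjopnnzbzsh" the result is "svjopnnzbzsh".

svjopnnzbzsh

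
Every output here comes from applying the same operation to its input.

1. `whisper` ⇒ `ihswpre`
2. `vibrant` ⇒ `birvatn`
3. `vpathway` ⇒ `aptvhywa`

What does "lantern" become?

natlenr

The pattern: move the first 2 characters to the end (rotate left by 2), then take characters alternately from the front and the back (1st, last, 2nd, 2nd-last, ...).
On "lantern": the first step gives "nternla", and the second then gives "natlenr".
(Check on "whisper": → "isperwh" → "ihswpre" ✓)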